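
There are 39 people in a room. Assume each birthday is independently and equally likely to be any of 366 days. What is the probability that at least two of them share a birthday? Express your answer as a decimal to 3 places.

It's easier to compute the probability that all 39 are distinct.
P(all distinct) = 366/366 · 365/366 · ··· · 328/366 ≈ 0.123.
So the probability of at least one match is 1 − 0.123 = 0.877.

0.877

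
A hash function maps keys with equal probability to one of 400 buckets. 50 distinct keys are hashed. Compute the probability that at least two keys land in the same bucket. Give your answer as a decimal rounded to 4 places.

0.9591

It's easier to compute the probability that all 50 are distinct.
P(all distinct) = 400/400 · 399/400 · ··· · 351/400 ≈ 0.0409.
So the probability of at least one match is 1 − 0.0409 = 0.9591.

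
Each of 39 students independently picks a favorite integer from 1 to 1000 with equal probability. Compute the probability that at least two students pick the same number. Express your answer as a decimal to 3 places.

It's easier to compute the probability that all 39 are distinct.
P(all distinct) = 1000/1000 · 999/1000 · ··· · 962/1000 ≈ 0.472.
So the probability of at least one match is 1 − 0.472 = 0.528.

0.528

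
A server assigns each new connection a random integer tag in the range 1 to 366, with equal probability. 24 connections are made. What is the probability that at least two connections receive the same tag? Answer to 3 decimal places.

0.537

It's easier to compute the probability that all 24 are distinct.
P(all distinct) = 366/366 · 365/366 · ··· · 343/366 ≈ 0.463.
So the probability of at least one match is 1 − 0.463 = 0.537.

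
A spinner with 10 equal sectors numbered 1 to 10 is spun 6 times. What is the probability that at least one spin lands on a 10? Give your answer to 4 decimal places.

0.4686

P(no spin lands on a 10) = (9/10)^6 ≈ 0.5314.
P(at least one) = 1 − 0.5314 = 0.4686.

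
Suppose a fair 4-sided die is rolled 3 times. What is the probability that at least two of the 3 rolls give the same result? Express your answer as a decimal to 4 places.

0.6250

P(all 3 different) = 4/4 · 3/4 · ··· · 2/4 ≈ 0.3750.
P(at least two equal) = 1 − 0.3750 = 0.6250.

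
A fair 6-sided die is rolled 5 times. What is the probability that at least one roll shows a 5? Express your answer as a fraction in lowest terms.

P(no roll shows a 5) = (5/6)^5 = 3125/7776.
P(at least one) = 1 − 3125/7776 = 4651/7776.

4651/7776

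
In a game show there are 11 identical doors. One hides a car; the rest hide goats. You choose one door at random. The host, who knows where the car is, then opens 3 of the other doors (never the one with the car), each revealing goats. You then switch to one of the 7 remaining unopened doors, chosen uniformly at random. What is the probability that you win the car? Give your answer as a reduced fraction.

Your original door holds the car with probability 1/11, so the other 10 collectively hold it with probability 10/11.
The host can always find 3 empty doors to open, so the reveals don't change that 10/11; it is now spread over the 7 remaining unopened doors.
P(win by switching) = (10/11) · (1/7) = 10/77.

10/77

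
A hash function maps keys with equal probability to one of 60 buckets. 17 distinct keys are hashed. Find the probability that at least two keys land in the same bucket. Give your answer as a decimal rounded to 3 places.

0.919

It's easier to compute the probability that all 17 are distinct.
P(all distinct) = 60/60 · 59/60 · ··· · 44/60 ≈ 0.081.
So the probability of at least one match is 1 − 0.081 = 0.919.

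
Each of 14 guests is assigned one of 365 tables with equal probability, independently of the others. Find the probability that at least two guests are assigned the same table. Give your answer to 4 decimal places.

0.2231

It's easier to compute the probability that all 14 are distinct.
P(all distinct) = 365/365 · 364/365 · ··· · 352/365 ≈ 0.7769.
So the probability of at least one match is 1 − 0.7769 = 0.2231.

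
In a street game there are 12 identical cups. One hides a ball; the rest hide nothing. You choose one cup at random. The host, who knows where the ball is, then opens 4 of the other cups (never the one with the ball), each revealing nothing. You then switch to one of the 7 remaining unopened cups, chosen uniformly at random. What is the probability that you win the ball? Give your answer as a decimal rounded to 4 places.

Your original cup holds the ball with probability 1/12, so the other 11 collectively hold it with probability 11/12.
The host can always find 4 empty cups to open, so the reveals don't change that 11/12; it is now spread over the 7 remaining unopened cups.
P(win by switching) = (11/12) · (1/7) = 11/84 ≈ 0.1310.

0.1310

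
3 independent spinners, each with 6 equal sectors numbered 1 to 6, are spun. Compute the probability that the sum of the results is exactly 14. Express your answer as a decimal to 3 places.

There are 6^3 = 216 equally likely outcomes.
The number of ordered 3-tuples from {1,…,6} summing to 14 is 15.
P(sum = 14) = 15/216 = 5/72 ≈ 0.069.

0.069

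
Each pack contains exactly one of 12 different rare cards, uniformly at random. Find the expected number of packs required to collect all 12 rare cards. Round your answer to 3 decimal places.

37.239

After i distinct types are collected, each trial gives a new one with probability (12−i)/12, so the expected wait for the next new type is 12/(12−i).
E = 12/12 + 12/11 + 12/10 + 12/9 + 12/8 + 12/7 + 12/6 + 12/5 + 12/4 + 12/3 + 12/2 + 12/1 = 86021/2310 ≈ 37.239.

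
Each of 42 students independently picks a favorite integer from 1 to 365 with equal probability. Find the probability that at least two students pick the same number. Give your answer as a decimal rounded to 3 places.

It's easier to compute the probability that all 42 are distinct.
P(all distinct) = 365/365 · 364/365 · ··· · 324/365 ≈ 0.086.
So the probability of at least one match is 1 − 0.086 = 0.914.

0.914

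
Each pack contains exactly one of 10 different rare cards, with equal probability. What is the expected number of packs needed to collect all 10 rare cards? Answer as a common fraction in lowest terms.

7381/252

After i distinct types are collected, each trial gives a new one with probability (10−i)/10, so the expected wait for the next new type is 10/(10−i).
E = 10/10 + 10/9 + 10/8 + 10/7 + 10/6 + 10/5 + 10/4 + 10/3 + 10/2 + 10/1 = 7381/252.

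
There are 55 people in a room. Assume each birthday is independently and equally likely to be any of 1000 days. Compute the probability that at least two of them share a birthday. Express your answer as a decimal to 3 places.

0.780

It's easier to compute the probability that all 55 are distinct.
P(all distinct) = 1000/1000 · 999/1000 · ··· · 946/1000 ≈ 0.220.
So the probability of at least one match is 1 − 0.220 = 0.780.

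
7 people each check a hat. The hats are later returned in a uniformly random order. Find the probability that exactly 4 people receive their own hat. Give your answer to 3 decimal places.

Choose which 4 of the 7 are fixed: C(7,4) = 35 ways.
The remaining 3 must have no fixed point: D(3) = 2.
P = 35·2/5040 = 1/72 ≈ 0.014.

0.014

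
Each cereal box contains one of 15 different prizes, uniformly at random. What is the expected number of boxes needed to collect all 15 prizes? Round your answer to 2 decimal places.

After i distinct types are collected, each trial gives a new one with probability (15−i)/15, so the expected wait for the next new type is 15/(15−i).
E = 15/15 + 15/14 + 15/13 + 15/12 + 15/11 + 15/10 + 15/9 + 15/8 + 15/7 + 15/6 + 15/5 + 15/4 + 15/3 + 15/2 + 15/1 = 1195757/24024 ≈ 49.77.

49.77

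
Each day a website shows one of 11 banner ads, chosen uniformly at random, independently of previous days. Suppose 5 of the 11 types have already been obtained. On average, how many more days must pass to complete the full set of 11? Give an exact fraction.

Starting from 5 distinct types, each trial gives a new one with probability (11−i)/11 when i types are held, so the wait for the next new type is 11/(11−i).
E = 11/6 + 11/5 + 11/4 + 11/3 + 11/2 + 11/1 = 539/20.

539/20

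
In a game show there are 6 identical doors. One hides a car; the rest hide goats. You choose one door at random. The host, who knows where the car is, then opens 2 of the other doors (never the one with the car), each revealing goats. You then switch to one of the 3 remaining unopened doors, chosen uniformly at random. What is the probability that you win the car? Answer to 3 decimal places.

Your original door holds the car with probability 1/6, so the other 5 collectively hold it with probability 5/6.
The host can always find 2 empty doors to open, so the reveals don't change that 5/6; it is now spread over the 3 remaining unopened doors.
P(win by switching) = (5/6) · (1/3) = 5/18 ≈ 0.278.

0.278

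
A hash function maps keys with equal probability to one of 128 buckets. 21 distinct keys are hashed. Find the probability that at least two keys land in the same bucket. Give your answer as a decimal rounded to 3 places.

It's easier to compute the probability that all 21 are distinct.
P(all distinct) = 128/128 · 127/128 · ··· · 108/128 ≈ 0.176.
So the probability of at least one match is 1 − 0.176 = 0.824.

0.824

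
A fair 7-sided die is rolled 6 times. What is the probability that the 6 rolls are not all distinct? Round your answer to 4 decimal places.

P(all 6 different) = 7/7 · 6/7 · ··· · 2/7 ≈ 0.0428.
P(at least two equal) = 1 − 0.0428 = 0.9572.

0.9572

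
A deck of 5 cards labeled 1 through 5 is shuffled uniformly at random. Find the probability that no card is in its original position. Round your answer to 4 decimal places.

This is the derangement probability: permutations of 5 with no fixed point.
D(5) = 5! · (1 − 1/1! + 1/2! − ··· + (−1)^5/5!) = 44.
P = 44/120 = 11/30 ≈ 0.3667.

0.3667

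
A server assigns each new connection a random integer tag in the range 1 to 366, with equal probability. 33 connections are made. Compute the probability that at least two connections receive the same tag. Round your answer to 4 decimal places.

0.7740

It's easier to compute the probability that all 33 are distinct.
P(all distinct) = 366/366 · 365/366 · ··· · 334/366 ≈ 0.2260.
So the probability of at least one match is 1 − 0.2260 = 0.7740.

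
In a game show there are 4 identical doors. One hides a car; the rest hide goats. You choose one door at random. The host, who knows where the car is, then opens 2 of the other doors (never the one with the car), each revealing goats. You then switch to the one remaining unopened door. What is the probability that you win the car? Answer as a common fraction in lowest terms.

Your original door holds the car with probability 1/4, so the other 3 collectively hold it with probability 3/4.
The host can always find 2 empty doors to open, so the reveals don't change that 3/4; it is now spread over the 1 remaining unopened door.
P(win by switching) = (3/4) · (1/1) = 3/4.

3/4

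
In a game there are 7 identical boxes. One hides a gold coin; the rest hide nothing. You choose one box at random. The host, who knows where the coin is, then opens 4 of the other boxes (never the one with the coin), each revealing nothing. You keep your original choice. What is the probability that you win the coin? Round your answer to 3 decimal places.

The host can always open 4 empty boxes regardless of your choice, so the reveals give no information about your original box.
P(win by staying) = 1/7 ≈ 0.143.

0.143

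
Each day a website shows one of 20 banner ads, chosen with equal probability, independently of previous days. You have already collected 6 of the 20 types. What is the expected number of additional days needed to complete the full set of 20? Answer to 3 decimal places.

65.031

Starting from 6 distinct types, each trial gives a new one with probability (20−i)/20 when i types are held, so the wait for the next new type is 20/(20−i).
E = 20/14 + 20/13 + 20/12 + 20/11 + 20/10 + 20/9 + 20/8 + 20/7 + 20/6 + 20/5 + 20/4 + 20/3 + 20/2 + 20/1 = 1171733/18018 ≈ 65.031.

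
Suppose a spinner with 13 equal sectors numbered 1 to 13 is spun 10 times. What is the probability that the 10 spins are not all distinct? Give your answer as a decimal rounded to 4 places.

0.9925

P(all 10 different) = 13/13 · 12/13 · ··· · 4/13 ≈ 0.0075.
P(at least two equal) = 1 − 0.0075 = 0.9925.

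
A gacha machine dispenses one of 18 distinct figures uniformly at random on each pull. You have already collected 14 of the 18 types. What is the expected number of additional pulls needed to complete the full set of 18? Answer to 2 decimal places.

37.50

Starting from 14 distinct types, each trial gives a new one with probability (18−i)/18 when i types are held, so the wait for the next new type is 18/(18−i).
E = 18/4 + 18/3 + 18/2 + 18/1 = 75/2 ≈ 37.50.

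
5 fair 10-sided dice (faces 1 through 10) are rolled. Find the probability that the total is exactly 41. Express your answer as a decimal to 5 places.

0.00715

There are 10^5 = 100000 equally likely outcomes.
The number of ordered 5-tuples from {1,…,10} summing to 41 is 715.
P(sum = 41) = 715/100000 = 143/20000 ≈ 0.00715.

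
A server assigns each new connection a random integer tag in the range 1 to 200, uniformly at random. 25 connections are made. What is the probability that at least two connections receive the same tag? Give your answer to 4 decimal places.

It's easier to compute the probability that all 25 are distinct.
P(all distinct) = 200/200 · 199/200 · ··· · 176/200 ≈ 0.2090.
So the probability of at least one match is 1 − 0.2090 = 0.7910.

0.7910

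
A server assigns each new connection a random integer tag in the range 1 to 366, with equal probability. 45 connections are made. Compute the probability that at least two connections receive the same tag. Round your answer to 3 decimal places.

It's easier to compute the probability that all 45 are distinct.
P(all distinct) = 366/366 · 365/366 · ··· · 322/366 ≈ 0.060.
So the probability of at least one match is 1 − 0.060 = 0.940.

0.940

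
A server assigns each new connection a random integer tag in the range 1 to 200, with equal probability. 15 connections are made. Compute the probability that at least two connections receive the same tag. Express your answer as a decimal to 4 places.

0.4162

It's easier to compute the probability that all 15 are distinct.
P(all distinct) = 200/200 · 199/200 · ··· · 186/200 ≈ 0.5838.
So the probability of at least one match is 1 − 0.5838 = 0.4162.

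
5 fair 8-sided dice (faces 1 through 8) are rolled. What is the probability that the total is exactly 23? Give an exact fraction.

615/8192

There are 8^5 = 32768 equally likely outcomes.
The number of ordered 5-tuples from {1,…,8} summing to 23 is 2460.
P(sum = 23) = 2460/32768 = 615/8192.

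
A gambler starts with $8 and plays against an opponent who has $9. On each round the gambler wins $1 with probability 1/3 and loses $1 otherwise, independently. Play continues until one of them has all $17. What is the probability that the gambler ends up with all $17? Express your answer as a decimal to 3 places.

0.002

Let r = q/p = (2/3)/(1/3) = 2. The recurrence P(i) = p·P(i+1) + q·P(i−1) with P(0)=0, P(17)=1 gives P(i) = (1 − r^i)/(1 − r^17).
P(8) = (1 − (2)^8) / (1 − (2)^17) = 255/131071 ≈ 0.002.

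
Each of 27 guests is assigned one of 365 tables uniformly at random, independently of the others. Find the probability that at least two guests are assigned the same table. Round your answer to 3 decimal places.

It's easier to compute the probability that all 27 are distinct.
P(all distinct) = 365/365 · 364/365 · ··· · 339/365 ≈ 0.373.
So the probability of at least one match is 1 − 0.373 = 0.627.

0.627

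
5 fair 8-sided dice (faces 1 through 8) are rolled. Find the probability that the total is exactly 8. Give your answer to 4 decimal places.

There are 8^5 = 32768 equally likely outcomes.
The number of ordered 5-tuples from {1,…,8} summing to 8 is 35.
P(sum = 8) = 35/32768 ≈ 0.0011.

0.0011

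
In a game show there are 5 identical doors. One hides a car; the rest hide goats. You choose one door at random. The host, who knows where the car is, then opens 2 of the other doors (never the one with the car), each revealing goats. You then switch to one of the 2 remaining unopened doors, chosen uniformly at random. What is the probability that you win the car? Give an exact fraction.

Your original door holds the car with probability 1/5, so the other 4 collectively hold it with probability 4/5.
The host can always find 2 empty doors to open, so the reveals don't change that 4/5; it is now spread over the 2 remaining unopened doors.
P(win by switching) = (4/5) · (1/2) = 2/5.

2/5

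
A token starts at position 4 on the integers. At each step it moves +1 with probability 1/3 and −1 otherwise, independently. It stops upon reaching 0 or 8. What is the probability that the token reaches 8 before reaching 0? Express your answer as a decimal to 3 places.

Let r = q/p = (2/3)/(1/3) = 2. The recurrence P(i) = p·P(i+1) + q·P(i−1) with P(0)=0, P(8)=1 gives P(i) = (1 − r^i)/(1 − r^8).
P(4) = (1 − (2)^4) / (1 − (2)^8) = 1/17 ≈ 0.059.

0.059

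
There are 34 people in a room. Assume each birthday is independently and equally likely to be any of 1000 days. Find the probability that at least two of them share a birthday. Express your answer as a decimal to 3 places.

0.433

It's easier to compute the probability that all 34 are distinct.
P(all distinct) = 1000/1000 · 999/1000 · ··· · 967/1000 ≈ 0.567.
So the probability of at least one match is 1 − 0.567 = 0.433.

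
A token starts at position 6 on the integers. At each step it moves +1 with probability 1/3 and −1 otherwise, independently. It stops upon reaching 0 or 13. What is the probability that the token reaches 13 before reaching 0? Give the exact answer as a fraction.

63/8191

Let r = q/p = (2/3)/(1/3) = 2. The recurrence P(i) = p·P(i+1) + q·P(i−1) with P(0)=0, P(13)=1 gives P(i) = (1 − r^i)/(1 − r^13).
P(6) = (1 − (2)^6) / (1 − (2)^13) = 63/8191.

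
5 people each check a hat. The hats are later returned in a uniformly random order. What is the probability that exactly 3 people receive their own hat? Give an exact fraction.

1/12

Choose which 3 of the 5 are fixed: C(5,3) = 10 ways.
The remaining 2 must have no fixed point: D(2) = 1.
P = 10·1/120 = 1/12.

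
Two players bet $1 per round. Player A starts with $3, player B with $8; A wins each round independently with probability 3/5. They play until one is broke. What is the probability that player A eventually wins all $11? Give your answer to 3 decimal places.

0.712

Let r = q/p = (2/5)/(3/5) = 2/3. The recurrence P(i) = p·P(i+1) + q·P(i−1) with P(0)=0, P(11)=1 gives P(i) = (1 − r^i)/(1 − r^11).
P(3) = (1 − (2/3)^3) / (1 − (2/3)^11) = 124659/175099 ≈ 0.712.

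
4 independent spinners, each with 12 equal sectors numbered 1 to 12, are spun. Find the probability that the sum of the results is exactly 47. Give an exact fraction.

There are 12^4 = 20736 equally likely outcomes.
The number of ordered 4-tuples from {1,…,12} summing to 47 is 4.
P(sum = 47) = 4/20736 = 1/5184.

1/5184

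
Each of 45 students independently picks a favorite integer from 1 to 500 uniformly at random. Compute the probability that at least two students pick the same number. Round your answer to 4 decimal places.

It's easier to compute the probability that all 45 are distinct.
P(all distinct) = 500/500 · 499/500 · ··· · 456/500 ≈ 0.1298.
So the probability of at least one match is 1 − 0.1298 = 0.8702.

0.8702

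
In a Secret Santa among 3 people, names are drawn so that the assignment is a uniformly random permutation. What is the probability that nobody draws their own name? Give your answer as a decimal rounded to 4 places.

0.3333

This is the derangement probability: permutations of 3 with no fixed point.
D(3) = 3! · (1 − 1/1! + 1/2! − ··· + (−1)^3/3!) = 2.
P = 2/6 = 1/3 ≈ 0.3333.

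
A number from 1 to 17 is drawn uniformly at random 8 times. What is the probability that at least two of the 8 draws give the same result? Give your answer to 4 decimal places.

0.8595

P(all 8 different) = 17/17 · 16/17 · ··· · 10/17 ≈ 0.1405.
P(at least two equal) = 1 − 0.1405 = 0.8595.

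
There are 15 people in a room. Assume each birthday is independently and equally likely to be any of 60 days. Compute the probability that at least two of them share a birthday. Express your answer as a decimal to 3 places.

It's easier to compute the probability that all 15 are distinct.
P(all distinct) = 60/60 · 59/60 · ··· · 46/60 ≈ 0.148.
So the probability of at least one match is 1 − 0.148 = 0.852.

0.852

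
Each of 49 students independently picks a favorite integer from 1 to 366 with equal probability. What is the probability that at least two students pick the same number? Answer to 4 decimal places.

It's easier to compute the probability that all 49 are distinct.
P(all distinct) = 366/366 · 365/366 · ··· · 318/366 ≈ 0.0346.
So the probability of at least one match is 1 − 0.0346 = 0.9654.

0.9654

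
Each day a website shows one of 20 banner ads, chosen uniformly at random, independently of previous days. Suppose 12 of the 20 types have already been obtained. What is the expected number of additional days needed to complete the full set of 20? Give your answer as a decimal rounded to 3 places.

Starting from 12 distinct types, each trial gives a new one with probability (20−i)/20 when i types are held, so the wait for the next new type is 20/(20−i).
E = 20/8 + 20/7 + 20/6 + 20/5 + 20/4 + 20/3 + 20/2 + 20/1 = 761/14 ≈ 54.357.

54.357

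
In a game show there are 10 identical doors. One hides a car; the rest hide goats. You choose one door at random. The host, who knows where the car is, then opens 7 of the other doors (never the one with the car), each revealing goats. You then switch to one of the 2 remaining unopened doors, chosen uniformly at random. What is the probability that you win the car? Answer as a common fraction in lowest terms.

9/20

Your original door holds the car with probability 1/10, so the other 9 collectively hold it with probability 9/10.
The host can always find 7 empty doors to open, so the reveals don't change that 9/10; it is now spread over the 2 remaining unopened doors.
P(win by switching) = (9/10) · (1/2) = 9/20.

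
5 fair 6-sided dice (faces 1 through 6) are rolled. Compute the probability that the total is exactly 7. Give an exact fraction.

5/2592

There are 6^5 = 7776 equally likely outcomes.
The number of ordered 5-tuples from {1,…,6} summing to 7 is 15.
P(sum = 7) = 15/7776 = 5/2592.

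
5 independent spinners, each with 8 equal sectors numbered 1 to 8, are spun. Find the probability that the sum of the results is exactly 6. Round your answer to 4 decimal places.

There are 8^5 = 32768 equally likely outcomes.
The number of ordered 5-tuples from {1,…,8} summing to 6 is 5.
P(sum = 6) = 5/32768 ≈ 0.0002.

0.0002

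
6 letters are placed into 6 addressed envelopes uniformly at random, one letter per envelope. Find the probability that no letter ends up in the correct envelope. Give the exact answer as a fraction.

This is the derangement probability: permutations of 6 with no fixed point.
D(6) = 6! · (1 − 1/1! + 1/2! − ··· + (−1)^6/6!) = 265.
P = 265/720 = 53/144.

53/144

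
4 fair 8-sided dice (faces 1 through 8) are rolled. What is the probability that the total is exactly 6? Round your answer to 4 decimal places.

There are 8^4 = 4096 equally likely outcomes.
The number of ordered 4-tuples from {1,…,8} summing to 6 is 10.
P(sum = 6) = 10/4096 = 5/2048 ≈ 0.0024.

0.0024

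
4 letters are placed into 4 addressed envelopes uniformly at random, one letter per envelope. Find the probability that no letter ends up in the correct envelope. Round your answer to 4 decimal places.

0.3750

This is the derangement probability: permutations of 4 with no fixed point.
D(4) = 4! · (1 − 1/1! + 1/2! − ··· + (−1)^4/4!) = 9.
P = 9/24 = 3/8 ≈ 0.3750.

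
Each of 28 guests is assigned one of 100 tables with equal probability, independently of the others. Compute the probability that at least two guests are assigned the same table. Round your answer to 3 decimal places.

It's easier to compute the probability that all 28 are distinct.
P(all distinct) = 100/100 · 99/100 · ··· · 73/100 ≈ 0.015.
So the probability of at least one match is 1 − 0.015 = 0.985.

0.985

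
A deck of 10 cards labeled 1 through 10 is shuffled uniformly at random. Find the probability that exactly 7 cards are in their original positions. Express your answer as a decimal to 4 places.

0.0001

Choose which 7 of the 10 are fixed: C(10,7) = 120 ways.
The remaining 3 must have no fixed point: D(3) = 2.
P = 120·2/3628800 = 1/15120 ≈ 0.0001.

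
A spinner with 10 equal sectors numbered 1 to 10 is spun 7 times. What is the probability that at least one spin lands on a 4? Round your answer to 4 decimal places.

P(no spin lands on a 4) = (9/10)^7 ≈ 0.4783.
P(at least one) = 1 − 0.4783 = 0.5217.

0.5217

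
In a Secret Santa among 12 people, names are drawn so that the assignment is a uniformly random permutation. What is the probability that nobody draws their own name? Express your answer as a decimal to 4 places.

This is the derangement probability: permutations of 12 with no fixed point.
D(12) = 12! · (1 − 1/1! + 1/2! − ··· + (−1)^12/12!) = 176214841.
P = 176214841/479001600 = 16019531/43545600 ≈ 0.3679.

0.3679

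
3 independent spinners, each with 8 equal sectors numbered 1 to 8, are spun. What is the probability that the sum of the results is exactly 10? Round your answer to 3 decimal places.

0.070

There are 8^3 = 512 equally likely outcomes.
The number of ordered 3-tuples from {1,…,8} summing to 10 is 36.
P(sum = 10) = 36/512 = 9/128 ≈ 0.070.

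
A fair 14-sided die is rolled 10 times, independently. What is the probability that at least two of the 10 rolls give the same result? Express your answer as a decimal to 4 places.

P(all 10 different) = 14/14 · 13/14 · ··· · 5/14 ≈ 0.0126.
P(at least two equal) = 1 − 0.0126 = 0.9874.

0.9874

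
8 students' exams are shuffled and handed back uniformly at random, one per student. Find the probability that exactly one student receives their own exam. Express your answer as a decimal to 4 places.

0.3679

Choose which one is fixed: C(8,1) = 8 ways.
The remaining 7 must have no fixed point: D(7) = 1854.
P = 8·1854/40320 = 103/280 ≈ 0.3679.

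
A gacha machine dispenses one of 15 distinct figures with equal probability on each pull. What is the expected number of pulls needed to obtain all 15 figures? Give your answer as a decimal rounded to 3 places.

After i distinct types are collected, each trial gives a new one with probability (15−i)/15, so the expected wait for the next new type is 15/(15−i).
E = 15/15 + 15/14 + 15/13 + 15/12 + 15/11 + 15/10 + 15/9 + 15/8 + 15/7 + 15/6 + 15/5 + 15/4 + 15/3 + 15/2 + 15/1 = 1195757/24024 ≈ 49.773.

49.773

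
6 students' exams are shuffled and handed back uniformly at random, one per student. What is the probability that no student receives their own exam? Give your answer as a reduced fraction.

This is the derangement probability: permutations of 6 with no fixed point.
D(6) = 6! · (1 − 1/1! + 1/2! − ··· + (−1)^6/6!) = 265.
P = 265/720 = 53/144.

53/144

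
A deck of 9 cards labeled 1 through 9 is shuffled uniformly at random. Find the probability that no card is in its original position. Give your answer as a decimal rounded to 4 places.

This is the derangement probability: permutations of 9 with no fixed point.
D(9) = 9! · (1 − 1/1! + 1/2! − ··· + (−1)^9/9!) = 133496.
P = 133496/362880 = 16687/45360 ≈ 0.3679.

0.3679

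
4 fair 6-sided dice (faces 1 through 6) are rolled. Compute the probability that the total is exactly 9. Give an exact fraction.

There are 6^4 = 1296 equally likely outcomes.
The number of ordered 4-tuples from {1,…,6} summing to 9 is 56.
P(sum = 9) = 56/1296 = 7/162.

7/162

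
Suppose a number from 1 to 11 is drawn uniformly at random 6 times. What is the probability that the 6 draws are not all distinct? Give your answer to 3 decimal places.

P(all 6 different) = 11/11 · 10/11 · ··· · 6/11 ≈ 0.188.
P(at least two equal) = 1 − 0.188 = 0.812.

0.812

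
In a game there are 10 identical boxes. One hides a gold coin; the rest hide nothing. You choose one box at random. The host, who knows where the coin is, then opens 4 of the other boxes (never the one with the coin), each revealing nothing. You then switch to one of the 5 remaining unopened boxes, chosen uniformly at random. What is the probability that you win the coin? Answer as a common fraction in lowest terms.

9/50

Your original box holds the coin with probability 1/10, so the other 9 collectively hold it with probability 9/10.
The host can always find 4 empty boxes to open, so the reveals don't change that 9/10; it is now spread over the 5 remaining unopened boxes.
P(win by switching) = (9/10) · (1/5) = 9/50.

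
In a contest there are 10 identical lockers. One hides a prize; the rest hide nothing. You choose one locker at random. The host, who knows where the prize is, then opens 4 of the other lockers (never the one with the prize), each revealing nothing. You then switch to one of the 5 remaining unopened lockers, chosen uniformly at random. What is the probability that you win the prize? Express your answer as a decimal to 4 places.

0.1800

Your original locker holds the prize with probability 1/10, so the other 9 collectively hold it with probability 9/10.
The host can always find 4 empty lockers to open, so the reveals don't change that 9/10; it is now spread over the 5 remaining unopened lockers.
P(win by switching) = (9/10) · (1/5) = 9/50 ≈ 0.1800.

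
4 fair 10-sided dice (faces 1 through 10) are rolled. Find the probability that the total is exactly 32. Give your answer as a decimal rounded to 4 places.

There are 10^4 = 10000 equally likely outcomes.
The number of ordered 4-tuples from {1,…,10} summing to 32 is 165.
P(sum = 32) = 165/10000 = 33/2000 ≈ 0.0165.

0.0165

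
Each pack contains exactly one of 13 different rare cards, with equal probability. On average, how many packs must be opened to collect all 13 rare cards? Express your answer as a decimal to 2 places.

After i distinct types are collected, each trial gives a new one with probability (13−i)/13, so the expected wait for the next new type is 13/(13−i).
E = 13/13 + 13/12 + 13/11 + 13/10 + 13/9 + 13/8 + 13/7 + 13/6 + 13/5 + 13/4 + 13/3 + 13/2 + 13/1 = 1145993/27720 ≈ 41.34.

41.34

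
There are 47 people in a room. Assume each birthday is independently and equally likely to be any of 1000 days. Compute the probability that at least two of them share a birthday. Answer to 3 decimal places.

It's easier to compute the probability that all 47 are distinct.
P(all distinct) = 1000/1000 · 999/1000 · ··· · 954/1000 ≈ 0.333.
So the probability of at least one match is 1 − 0.333 = 0.667.

0.667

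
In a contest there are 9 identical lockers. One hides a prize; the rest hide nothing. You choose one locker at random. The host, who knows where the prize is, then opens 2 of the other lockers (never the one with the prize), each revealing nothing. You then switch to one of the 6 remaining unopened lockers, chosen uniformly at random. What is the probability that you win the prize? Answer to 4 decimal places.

0.1481

Your original locker holds the prize with probability 1/9, so the other 8 collectively hold it with probability 8/9.
The host can always find 2 empty lockers to open, so the reveals don't change that 8/9; it is now spread over the 6 remaining unopened lockers.
P(win by switching) = (8/9) · (1/6) = 4/27 ≈ 0.1481.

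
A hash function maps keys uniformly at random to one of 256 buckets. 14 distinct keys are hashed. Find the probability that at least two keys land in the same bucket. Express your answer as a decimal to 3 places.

It's easier to compute the probability that all 14 are distinct.
P(all distinct) = 256/256 · 255/256 · ··· · 243/256 ≈ 0.696.
So the probability of at least one match is 1 − 0.696 = 0.304.

0.304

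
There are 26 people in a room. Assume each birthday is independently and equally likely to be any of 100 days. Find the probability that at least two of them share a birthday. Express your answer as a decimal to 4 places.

0.9718

It's easier to compute the probability that all 26 are distinct.
P(all distinct) = 100/100 · 99/100 · ··· · 75/100 ≈ 0.0282.
So the probability of at least one match is 1 − 0.0282 = 0.9718.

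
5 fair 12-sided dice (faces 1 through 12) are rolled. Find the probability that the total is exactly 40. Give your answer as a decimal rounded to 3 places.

There are 12^5 = 248832 equally likely outcomes.
The number of ordered 5-tuples from {1,…,12} summing to 40 is 8151.
P(sum = 40) = 8151/248832 = 2717/82944 ≈ 0.033.

0.033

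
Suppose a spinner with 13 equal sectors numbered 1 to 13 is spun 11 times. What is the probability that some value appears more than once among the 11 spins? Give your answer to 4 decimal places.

0.9983

P(all 11 different) = 13/13 · 12/13 · ··· · 3/13 ≈ 0.0017.
P(at least two equal) = 1 − 0.0017 = 0.9983.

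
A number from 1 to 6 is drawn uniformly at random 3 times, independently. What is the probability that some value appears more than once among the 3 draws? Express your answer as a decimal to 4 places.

P(all 3 different) = 6/6 · 5/6 · ··· · 4/6 ≈ 0.5556.
P(at least two equal) = 1 − 0.5556 = 0.4444.

0.4444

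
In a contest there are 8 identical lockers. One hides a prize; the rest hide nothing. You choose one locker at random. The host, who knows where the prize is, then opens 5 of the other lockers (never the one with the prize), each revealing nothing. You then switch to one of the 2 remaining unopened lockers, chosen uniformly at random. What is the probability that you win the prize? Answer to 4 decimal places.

0.4375

Your original locker holds the prize with probability 1/8, so the other 7 collectively hold it with probability 7/8.
The host can always find 5 empty lockers to open, so the reveals don't change that 7/8; it is now spread over the 2 remaining unopened lockers.
P(win by switching) = (7/8) · (1/2) = 7/16 ≈ 0.4375.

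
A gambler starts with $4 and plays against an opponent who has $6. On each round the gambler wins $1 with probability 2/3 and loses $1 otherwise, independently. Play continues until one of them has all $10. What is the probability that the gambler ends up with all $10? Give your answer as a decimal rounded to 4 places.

Let r = q/p = (1/3)/(2/3) = 1/2. The recurrence P(i) = p·P(i+1) + q·P(i−1) with P(0)=0, P(10)=1 gives P(i) = (1 − r^i)/(1 − r^10).
P(4) = (1 − (1/2)^4) / (1 − (1/2)^10) = 320/341 ≈ 0.9384.

0.9384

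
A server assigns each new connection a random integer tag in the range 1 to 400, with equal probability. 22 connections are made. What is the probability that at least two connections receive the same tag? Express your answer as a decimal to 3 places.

It's easier to compute the probability that all 22 are distinct.
P(all distinct) = 400/400 · 399/400 · ··· · 379/400 ≈ 0.555.
So the probability of at least one match is 1 − 0.555 = 0.445.

0.445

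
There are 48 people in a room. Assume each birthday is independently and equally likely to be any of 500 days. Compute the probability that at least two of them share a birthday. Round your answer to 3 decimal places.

0.903

It's easier to compute the probability that all 48 are distinct.
P(all distinct) = 500/500 · 499/500 · ··· · 453/500 ≈ 0.097.
So the probability of at least one match is 1 − 0.097 = 0.903.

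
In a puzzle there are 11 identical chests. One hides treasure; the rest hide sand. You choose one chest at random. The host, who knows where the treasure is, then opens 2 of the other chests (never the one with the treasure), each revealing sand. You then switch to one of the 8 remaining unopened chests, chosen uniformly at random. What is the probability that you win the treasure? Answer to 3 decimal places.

Your original chest holds the treasure with probability 1/11, so the other 10 collectively hold it with probability 10/11.
The host can always find 2 empty chests to open, so the reveals don't change that 10/11; it is now spread over the 8 remaining unopened chests.
P(win by switching) = (10/11) · (1/8) = 5/44 ≈ 0.114.

0.114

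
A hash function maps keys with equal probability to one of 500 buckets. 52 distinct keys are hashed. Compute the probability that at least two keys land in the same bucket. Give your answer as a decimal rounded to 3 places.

It's easier to compute the probability that all 52 are distinct.
P(all distinct) = 500/500 · 499/500 · ··· · 449/500 ≈ 0.064.
So the probability of at least one match is 1 − 0.064 = 0.936.

0.936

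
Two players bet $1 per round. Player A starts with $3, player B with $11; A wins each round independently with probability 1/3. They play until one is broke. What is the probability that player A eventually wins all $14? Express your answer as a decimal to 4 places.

Let r = q/p = (2/3)/(1/3) = 2. The recurrence P(i) = p·P(i+1) + q·P(i−1) with P(0)=0, P(14)=1 gives P(i) = (1 − r^i)/(1 − r^14).
P(3) = (1 − (2)^3) / (1 − (2)^14) = 7/16383 ≈ 0.0004.

0.0004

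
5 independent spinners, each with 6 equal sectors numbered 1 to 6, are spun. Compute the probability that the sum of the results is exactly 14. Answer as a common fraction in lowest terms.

There are 6^5 = 7776 equally likely outcomes.
The number of ordered 5-tuples from {1,…,6} summing to 14 is 540.
P(sum = 14) = 540/7776 = 5/72.

5/72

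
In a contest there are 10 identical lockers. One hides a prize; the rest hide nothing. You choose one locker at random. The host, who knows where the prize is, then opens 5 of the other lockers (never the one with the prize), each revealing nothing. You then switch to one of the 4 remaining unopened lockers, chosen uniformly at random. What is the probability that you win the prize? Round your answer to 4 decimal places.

0.2250

Your original locker holds the prize with probability 1/10, so the other 9 collectively hold it with probability 9/10.
The host can always find 5 empty lockers to open, so the reveals don't change that 9/10; it is now spread over the 4 remaining unopened lockers.
P(win by switching) = (9/10) · (1/4) = 9/40 ≈ 0.2250.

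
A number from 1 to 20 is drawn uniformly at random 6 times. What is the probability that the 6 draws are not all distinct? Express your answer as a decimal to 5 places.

0.56395

P(all 6 different) = 20/20 · 19/20 · ··· · 15/20 ≈ 0.43605.
P(at least two equal) = 1 − 0.43605 = 0.56395.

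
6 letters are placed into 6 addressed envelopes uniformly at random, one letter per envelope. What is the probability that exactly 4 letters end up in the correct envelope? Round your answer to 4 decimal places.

0.0208

Choose which 4 of the 6 are fixed: C(6,4) = 15 ways.
The remaining 2 must have no fixed point: D(2) = 1.
P = 15·1/720 = 1/48 ≈ 0.0208.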